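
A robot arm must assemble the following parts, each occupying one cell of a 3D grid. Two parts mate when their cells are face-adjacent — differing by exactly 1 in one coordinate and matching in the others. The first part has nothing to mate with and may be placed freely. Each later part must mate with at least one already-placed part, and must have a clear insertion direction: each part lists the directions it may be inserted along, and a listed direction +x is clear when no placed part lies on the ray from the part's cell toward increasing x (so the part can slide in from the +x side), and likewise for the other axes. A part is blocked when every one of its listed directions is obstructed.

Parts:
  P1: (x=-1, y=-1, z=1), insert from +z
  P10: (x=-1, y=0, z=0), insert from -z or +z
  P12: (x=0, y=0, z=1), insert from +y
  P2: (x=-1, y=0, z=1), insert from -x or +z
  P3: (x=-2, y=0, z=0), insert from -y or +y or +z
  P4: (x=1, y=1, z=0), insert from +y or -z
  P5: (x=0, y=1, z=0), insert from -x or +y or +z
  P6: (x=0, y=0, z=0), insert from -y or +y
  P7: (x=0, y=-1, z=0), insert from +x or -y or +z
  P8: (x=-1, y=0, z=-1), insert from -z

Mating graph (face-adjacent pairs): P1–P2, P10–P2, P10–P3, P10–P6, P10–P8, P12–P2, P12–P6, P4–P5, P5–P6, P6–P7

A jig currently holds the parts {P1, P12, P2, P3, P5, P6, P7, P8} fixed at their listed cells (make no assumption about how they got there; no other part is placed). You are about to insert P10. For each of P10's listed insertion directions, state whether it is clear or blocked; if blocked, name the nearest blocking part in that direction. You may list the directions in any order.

-z: nearest on ray is P8@(-1, 0, -1) ⇒ blocked
+z: nearest on ray is P2@(-1, 0, 1) ⇒ blocked

+z: blocked by P2; -z: blocked by P8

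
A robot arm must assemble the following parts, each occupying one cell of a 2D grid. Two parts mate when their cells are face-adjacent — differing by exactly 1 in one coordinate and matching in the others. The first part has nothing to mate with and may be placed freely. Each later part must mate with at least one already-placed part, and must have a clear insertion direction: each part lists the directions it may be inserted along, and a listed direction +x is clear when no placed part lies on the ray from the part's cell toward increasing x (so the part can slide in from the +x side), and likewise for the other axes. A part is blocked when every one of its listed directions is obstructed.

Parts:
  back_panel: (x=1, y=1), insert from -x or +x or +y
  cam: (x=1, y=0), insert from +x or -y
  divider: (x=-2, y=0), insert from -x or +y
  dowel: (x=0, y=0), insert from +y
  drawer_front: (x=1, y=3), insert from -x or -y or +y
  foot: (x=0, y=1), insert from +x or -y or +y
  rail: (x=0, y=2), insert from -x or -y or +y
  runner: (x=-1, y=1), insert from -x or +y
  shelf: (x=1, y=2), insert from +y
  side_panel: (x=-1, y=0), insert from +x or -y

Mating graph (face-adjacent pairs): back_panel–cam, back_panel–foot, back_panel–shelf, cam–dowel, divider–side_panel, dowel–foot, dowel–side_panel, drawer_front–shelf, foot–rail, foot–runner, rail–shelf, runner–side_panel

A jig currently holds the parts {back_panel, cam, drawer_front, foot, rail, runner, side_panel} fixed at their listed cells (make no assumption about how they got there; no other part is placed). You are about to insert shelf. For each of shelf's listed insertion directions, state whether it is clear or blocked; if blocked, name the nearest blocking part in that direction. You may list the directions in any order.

+y: blocked by drawer_front

+y: nearest on ray is drawer_front@(1, 3) ⇒ blocked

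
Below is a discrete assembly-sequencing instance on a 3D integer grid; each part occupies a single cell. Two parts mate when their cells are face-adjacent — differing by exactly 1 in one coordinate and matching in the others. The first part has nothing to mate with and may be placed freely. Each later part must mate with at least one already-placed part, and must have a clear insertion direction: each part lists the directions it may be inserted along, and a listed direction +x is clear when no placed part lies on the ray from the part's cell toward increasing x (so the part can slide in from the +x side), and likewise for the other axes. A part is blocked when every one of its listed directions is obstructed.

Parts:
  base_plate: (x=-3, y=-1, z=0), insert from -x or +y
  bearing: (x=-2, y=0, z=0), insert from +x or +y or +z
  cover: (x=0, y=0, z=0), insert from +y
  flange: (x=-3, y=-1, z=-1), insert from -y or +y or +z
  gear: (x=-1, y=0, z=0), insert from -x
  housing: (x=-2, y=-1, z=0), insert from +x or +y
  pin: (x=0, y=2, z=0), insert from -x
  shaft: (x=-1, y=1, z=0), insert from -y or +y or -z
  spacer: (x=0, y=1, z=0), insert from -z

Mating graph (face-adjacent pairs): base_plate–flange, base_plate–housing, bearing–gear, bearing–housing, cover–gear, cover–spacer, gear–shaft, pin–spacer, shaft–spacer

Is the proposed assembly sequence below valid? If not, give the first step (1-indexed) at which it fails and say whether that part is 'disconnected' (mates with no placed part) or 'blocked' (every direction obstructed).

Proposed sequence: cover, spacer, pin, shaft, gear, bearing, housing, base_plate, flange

1. cover@(0, 0, 0) [+y clear] — {cover}
2. spacer@(0, 1, 0) [-z clear] — {cover, spacer}
3. pin@(0, 2, 0) [-x clear] — {cover, pin, spacer}
4. shaft@(-1, 1, 0) [-y clear] — {cover, pin, shaft, spacer}
5. gear@(-1, 0, 0) [-x clear] — {cover, gear, pin, shaft, spacer}
6. bearing@(-2, 0, 0) [+y clear] — {bearing, cover, gear, pin, shaft, spacer}
7. housing@(-2, -1, 0) [+x clear] — {bearing, cover, gear, housing, pin, shaft, spacer}
8. base_plate@(-3, -1, 0) [-x clear] — {base_plate, bearing, cover, gear, housing, pin, shaft, spacer}
9. flange@(-3, -1, -1) [-y clear] — {base_plate, bearing, cover, flange, gear, housing, pin, shaft, spacer}

Valid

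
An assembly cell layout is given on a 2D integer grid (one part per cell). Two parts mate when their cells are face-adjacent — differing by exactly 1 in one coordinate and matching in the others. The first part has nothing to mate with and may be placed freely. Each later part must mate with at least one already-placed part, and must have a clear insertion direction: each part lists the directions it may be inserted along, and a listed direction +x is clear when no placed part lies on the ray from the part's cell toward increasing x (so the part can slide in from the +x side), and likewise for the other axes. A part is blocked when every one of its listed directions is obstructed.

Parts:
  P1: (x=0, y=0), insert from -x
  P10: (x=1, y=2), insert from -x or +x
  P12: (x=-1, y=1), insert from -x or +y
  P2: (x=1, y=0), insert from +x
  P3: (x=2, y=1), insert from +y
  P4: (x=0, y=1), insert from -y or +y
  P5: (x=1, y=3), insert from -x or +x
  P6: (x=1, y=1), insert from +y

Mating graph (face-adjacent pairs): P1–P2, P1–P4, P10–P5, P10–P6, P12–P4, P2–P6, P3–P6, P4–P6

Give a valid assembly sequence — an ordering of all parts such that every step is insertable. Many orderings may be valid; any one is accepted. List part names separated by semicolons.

1. P1@(0, 0) [-x clear] — {P1}
2. P4@(0, 1) [+y clear] — {P1, P4}
3. P12@(-1, 1) [-x clear] — {P1, P12, P4}
4. P2@(1, 0) [+x clear] — {P1, P12, P2, P4}
5. P6@(1, 1) [+y clear] — {P1, P12, P2, P4, P6}
6. P10@(1, 2) [-x clear] — {P1, P10, P12, P2, P4, P6}
7. P5@(1, 3) [-x clear] — {P1, P10, P12, P2, P4, P5, P6}
8. P3@(2, 1) [+y clear] — {P1, P10, P12, P2, P3, P4, P5, P6}

P1; P4; P12; P2; P6; P10; P5; P3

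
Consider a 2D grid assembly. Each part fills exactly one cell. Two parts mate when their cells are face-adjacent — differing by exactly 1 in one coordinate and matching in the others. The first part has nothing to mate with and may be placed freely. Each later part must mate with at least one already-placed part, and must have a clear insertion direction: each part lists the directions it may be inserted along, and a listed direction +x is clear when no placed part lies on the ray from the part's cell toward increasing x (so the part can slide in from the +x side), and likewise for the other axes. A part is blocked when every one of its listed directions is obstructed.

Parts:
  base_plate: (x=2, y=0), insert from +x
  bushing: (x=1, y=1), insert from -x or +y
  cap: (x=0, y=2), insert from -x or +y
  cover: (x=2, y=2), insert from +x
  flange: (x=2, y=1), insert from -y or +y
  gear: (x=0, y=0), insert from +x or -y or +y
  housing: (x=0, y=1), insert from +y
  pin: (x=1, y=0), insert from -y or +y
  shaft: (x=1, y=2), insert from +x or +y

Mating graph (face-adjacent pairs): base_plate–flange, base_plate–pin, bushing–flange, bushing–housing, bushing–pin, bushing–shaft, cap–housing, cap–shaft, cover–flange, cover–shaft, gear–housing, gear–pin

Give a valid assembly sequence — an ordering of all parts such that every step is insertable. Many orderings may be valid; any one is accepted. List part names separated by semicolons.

gear; housing; pin; base_plate; flange; cap; cover; bushing; shaft

1. gear@(0, 0) [+x clear] — {gear}
2. housing@(0, 1) [+y clear] — {gear, housing}
3. pin@(1, 0) [-y clear] — {gear, housing, pin}
4. base_plate@(2, 0) [+x clear] — {base_plate, gear, housing, pin}
5. flange@(2, 1) [+y clear] — {base_plate, flange, gear, housing, pin}
6. cap@(0, 2) [-x clear] — {base_plate, cap, flange, gear, housing, pin}
7. cover@(2, 2) [+x clear] — {base_plate, cap, cover, flange, gear, housing, pin}
8. bushing@(1, 1) [+y clear] — {base_plate, bushing, cap, cover, flange, gear, housing, pin}
9. shaft@(1, 2) [+y clear] — {base_plate, bushing, cap, cover, flange, gear, housing, pin, shaft}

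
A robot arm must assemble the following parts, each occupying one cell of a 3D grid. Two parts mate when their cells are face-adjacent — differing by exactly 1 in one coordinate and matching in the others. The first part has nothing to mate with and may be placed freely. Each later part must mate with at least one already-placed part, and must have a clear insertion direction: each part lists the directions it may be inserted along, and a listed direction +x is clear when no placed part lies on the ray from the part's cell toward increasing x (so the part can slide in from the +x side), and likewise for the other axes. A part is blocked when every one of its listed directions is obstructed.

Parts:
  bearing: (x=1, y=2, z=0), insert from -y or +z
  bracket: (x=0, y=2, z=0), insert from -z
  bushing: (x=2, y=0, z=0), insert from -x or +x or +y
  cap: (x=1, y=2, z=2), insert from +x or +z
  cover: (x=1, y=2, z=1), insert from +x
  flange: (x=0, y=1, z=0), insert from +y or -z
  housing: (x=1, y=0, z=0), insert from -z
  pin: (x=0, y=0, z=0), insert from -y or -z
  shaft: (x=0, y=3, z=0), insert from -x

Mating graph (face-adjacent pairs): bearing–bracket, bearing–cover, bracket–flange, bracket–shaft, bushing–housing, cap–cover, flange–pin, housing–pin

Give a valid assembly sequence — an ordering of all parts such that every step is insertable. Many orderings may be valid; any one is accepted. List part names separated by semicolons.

bracket; bearing; shaft; cover; flange; pin; housing; bushing; cap

1. bracket@(0, 2, 0) [-z clear] — {bracket}
2. bearing@(1, 2, 0) [-y clear] — {bearing, bracket}
3. shaft@(0, 3, 0) [-x clear] — {bearing, bracket, shaft}
4. cover@(1, 2, 1) [+x clear] — {bearing, bracket, cover, shaft}
5. flange@(0, 1, 0) [-z clear] — {bearing, bracket, cover, flange, shaft}
6. pin@(0, 0, 0) [-y clear] — {bearing, bracket, cover, flange, pin, shaft}
7. housing@(1, 0, 0) [-z clear] — {bearing, bracket, cover, flange, housing, pin, shaft}
8. bushing@(2, 0, 0) [+x clear] — {bearing, bracket, bushing, cover, flange, housing, pin, shaft}
9. cap@(1, 2, 2) [+x clear] — {bearing, bracket, bushing, cap, cover, flange, housing, pin, shaft}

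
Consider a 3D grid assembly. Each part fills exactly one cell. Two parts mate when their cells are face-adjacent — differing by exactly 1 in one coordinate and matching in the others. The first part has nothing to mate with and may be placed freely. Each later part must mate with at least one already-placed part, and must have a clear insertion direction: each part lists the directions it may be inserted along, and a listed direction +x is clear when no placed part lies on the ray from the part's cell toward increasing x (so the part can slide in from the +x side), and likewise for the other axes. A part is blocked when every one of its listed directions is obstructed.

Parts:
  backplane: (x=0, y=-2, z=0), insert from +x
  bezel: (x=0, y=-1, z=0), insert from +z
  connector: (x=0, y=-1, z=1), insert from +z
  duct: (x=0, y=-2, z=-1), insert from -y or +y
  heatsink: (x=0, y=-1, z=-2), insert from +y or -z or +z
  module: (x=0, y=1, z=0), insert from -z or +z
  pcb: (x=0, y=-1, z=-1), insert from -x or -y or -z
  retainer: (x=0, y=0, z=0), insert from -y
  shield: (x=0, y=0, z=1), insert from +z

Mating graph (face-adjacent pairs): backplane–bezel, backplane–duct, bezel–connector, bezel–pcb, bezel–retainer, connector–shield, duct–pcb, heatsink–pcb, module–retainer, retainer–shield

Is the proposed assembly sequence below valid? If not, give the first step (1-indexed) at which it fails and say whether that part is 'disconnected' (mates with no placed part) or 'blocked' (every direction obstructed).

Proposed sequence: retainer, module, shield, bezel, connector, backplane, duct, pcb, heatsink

Valid

1. retainer@(0, 0, 0) [-y clear] — {retainer}
2. module@(0, 1, 0) [-z clear] — {module, retainer}
3. shield@(0, 0, 1) [+z clear] — {module, retainer, shield}
4. bezel@(0, -1, 0) [+z clear] — {bezel, module, retainer, shield}
5. connector@(0, -1, 1) [+z clear] — {bezel, connector, module, retainer, shield}
6. backplane@(0, -2, 0) [+x clear] — {backplane, bezel, connector, module, retainer, shield}
7. duct@(0, -2, -1) [-y clear] — {backplane, bezel, connector, duct, module, retainer, shield}
8. pcb@(0, -1, -1) [-x clear] — {backplane, bezel, connector, duct, module, pcb, retainer, shield}
9. heatsink@(0, -1, -2) [+y clear] — {backplane, bezel, connector, duct, heatsink, module, pcb, retainer, shield}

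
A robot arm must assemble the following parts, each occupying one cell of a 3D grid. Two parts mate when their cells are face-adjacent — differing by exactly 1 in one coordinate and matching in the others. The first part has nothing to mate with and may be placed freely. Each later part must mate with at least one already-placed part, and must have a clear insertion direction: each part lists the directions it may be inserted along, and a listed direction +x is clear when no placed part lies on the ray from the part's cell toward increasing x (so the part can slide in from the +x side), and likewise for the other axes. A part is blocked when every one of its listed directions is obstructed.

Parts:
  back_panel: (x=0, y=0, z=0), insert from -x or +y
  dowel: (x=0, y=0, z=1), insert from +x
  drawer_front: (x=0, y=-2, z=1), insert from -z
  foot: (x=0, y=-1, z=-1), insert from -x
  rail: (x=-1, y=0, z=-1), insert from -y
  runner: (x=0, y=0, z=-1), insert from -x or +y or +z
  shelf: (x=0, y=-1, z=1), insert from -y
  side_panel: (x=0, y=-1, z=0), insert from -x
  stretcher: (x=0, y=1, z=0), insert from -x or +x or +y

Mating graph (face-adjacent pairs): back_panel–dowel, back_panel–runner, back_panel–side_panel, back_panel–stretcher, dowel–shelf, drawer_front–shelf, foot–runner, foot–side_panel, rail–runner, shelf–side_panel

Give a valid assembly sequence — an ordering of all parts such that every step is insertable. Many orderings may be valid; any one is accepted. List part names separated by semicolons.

stretcher; back_panel; dowel; shelf; drawer_front; runner; rail; side_panel; foot

1. stretcher@(0, 1, 0) [-x clear] — {stretcher}
2. back_panel@(0, 0, 0) [-x clear] — {back_panel, stretcher}
3. dowel@(0, 0, 1) [+x clear] — {back_panel, dowel, stretcher}
4. shelf@(0, -1, 1) [-y clear] — {back_panel, dowel, shelf, stretcher}
5. drawer_front@(0, -2, 1) [-z clear] — {back_panel, dowel, drawer_front, shelf, stretcher}
6. runner@(0, 0, -1) [-x clear] — {back_panel, dowel, drawer_front, runner, shelf, stretcher}
7. rail@(-1, 0, -1) [-y clear] — {back_panel, dowel, drawer_front, rail, runner, shelf, stretcher}
8. side_panel@(0, -1, 0) [-x clear] — {back_panel, dowel, drawer_front, rail, runner, shelf, side_panel, stretcher}
9. foot@(0, -1, -1) [-x clear] — {back_panel, dowel, drawer_front, foot, rail, runner, shelf, side_panel, stretcher}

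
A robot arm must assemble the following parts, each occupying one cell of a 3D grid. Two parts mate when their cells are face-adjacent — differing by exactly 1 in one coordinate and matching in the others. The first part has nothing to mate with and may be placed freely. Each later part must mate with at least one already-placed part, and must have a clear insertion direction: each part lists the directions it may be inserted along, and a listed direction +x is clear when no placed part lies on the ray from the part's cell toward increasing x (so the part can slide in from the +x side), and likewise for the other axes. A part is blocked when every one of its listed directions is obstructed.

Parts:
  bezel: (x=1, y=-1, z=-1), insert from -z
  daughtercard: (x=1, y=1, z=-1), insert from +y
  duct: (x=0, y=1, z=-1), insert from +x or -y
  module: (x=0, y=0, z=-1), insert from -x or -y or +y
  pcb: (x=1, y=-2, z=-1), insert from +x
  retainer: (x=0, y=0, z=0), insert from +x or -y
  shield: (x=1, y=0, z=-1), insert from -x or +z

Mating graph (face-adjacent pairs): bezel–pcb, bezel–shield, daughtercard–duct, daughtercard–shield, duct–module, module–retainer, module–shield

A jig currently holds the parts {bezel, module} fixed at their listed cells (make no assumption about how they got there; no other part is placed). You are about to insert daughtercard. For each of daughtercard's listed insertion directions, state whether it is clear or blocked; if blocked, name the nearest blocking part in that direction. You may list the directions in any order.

+y: clear

+y: ray from daughtercard(1, 1, -1) has no placed part ⇒ clear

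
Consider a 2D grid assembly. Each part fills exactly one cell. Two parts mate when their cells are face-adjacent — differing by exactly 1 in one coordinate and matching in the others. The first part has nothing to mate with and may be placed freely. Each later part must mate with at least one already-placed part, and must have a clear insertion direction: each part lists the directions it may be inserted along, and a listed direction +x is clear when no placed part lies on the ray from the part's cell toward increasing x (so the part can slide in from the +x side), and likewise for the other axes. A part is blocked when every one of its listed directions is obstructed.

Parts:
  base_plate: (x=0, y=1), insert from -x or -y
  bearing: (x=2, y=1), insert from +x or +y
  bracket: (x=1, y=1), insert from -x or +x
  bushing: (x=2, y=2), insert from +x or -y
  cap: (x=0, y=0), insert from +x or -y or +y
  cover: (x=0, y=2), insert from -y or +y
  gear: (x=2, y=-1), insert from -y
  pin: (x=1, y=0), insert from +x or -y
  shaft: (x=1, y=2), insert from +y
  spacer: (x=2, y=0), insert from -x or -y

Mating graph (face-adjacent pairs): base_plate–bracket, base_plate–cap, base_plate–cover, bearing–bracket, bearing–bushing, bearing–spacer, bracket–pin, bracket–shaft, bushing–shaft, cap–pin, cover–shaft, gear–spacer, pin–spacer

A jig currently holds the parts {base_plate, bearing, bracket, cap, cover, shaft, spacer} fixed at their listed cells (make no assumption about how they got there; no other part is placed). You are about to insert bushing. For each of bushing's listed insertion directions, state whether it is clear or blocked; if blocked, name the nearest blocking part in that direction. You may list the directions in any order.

+x: ray from bushing(2, 2) has no placed part ⇒ clear
-y: nearest on ray is bearing@(2, 1) ⇒ blocked

+x: clear; -y: blocked by bearing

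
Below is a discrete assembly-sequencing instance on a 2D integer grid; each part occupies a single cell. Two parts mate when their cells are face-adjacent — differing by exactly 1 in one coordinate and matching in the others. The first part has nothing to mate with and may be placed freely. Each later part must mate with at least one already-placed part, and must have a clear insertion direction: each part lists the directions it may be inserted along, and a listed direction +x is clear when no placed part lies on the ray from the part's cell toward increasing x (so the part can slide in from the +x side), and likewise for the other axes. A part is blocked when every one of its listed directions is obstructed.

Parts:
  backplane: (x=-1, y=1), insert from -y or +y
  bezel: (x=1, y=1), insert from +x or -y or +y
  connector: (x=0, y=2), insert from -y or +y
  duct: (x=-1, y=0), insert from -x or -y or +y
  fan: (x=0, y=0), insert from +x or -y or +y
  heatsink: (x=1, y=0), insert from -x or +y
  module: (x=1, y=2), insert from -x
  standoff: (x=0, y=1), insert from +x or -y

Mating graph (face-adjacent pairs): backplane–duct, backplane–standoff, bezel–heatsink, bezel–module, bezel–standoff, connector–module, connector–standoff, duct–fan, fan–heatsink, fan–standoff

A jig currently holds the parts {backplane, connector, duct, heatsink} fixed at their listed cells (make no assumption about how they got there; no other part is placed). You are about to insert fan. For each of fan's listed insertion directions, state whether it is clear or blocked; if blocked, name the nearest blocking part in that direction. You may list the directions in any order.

+x: blocked by heatsink; +y: blocked by connector; -y: clear

+x: nearest on ray is heatsink@(1, 0) ⇒ blocked
-y: ray from fan(0, 0) has no placed part ⇒ clear
+y: nearest on ray is connector@(0, 2) ⇒ blocked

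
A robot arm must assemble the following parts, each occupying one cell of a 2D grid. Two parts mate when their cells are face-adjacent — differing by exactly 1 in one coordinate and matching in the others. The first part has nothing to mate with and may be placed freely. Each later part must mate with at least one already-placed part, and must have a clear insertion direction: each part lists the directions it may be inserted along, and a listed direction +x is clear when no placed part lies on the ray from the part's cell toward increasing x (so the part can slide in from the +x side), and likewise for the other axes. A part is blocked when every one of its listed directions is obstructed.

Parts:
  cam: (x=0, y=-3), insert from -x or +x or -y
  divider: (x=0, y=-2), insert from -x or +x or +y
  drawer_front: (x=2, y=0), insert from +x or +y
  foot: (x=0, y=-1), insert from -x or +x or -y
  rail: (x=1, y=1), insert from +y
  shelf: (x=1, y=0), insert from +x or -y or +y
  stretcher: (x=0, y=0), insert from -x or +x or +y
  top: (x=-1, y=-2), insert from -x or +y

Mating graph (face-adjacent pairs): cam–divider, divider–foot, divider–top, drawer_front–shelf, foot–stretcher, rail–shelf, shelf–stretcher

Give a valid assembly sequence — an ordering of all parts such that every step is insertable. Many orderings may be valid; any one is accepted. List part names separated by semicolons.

divider; foot; stretcher; shelf; top; rail; drawer_front; cam

1. divider@(0, -2) [-x clear] — {divider}
2. foot@(0, -1) [-x clear] — {divider, foot}
3. stretcher@(0, 0) [-x clear] — {divider, foot, stretcher}
4. shelf@(1, 0) [+x clear] — {divider, foot, shelf, stretcher}
5. top@(-1, -2) [-x clear] — {divider, foot, shelf, stretcher, top}
6. rail@(1, 1) [+y clear] — {divider, foot, rail, shelf, stretcher, top}
7. drawer_front@(2, 0) [+x clear] — {divider, drawer_front, foot, rail, shelf, stretcher, top}
8. cam@(0, -3) [-x clear] — {cam, divider, drawer_front, foot, rail, shelf, stretcher, top}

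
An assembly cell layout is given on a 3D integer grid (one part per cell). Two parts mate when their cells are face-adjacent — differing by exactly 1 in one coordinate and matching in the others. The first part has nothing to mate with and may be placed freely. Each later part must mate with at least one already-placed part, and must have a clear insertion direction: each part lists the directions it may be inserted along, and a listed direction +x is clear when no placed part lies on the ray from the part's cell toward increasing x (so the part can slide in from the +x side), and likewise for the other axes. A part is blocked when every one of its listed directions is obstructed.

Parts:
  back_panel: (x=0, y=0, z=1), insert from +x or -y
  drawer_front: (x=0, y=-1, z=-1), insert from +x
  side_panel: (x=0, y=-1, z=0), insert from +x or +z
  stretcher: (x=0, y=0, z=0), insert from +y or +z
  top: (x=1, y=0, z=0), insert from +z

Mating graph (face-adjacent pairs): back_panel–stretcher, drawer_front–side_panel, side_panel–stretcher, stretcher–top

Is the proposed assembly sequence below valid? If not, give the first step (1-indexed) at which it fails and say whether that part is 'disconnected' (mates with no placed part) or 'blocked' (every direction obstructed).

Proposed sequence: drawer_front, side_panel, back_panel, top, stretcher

1. drawer_front@(0, -1, -1) [+x clear] — {drawer_front}
2. side_panel@(0, -1, 0) [+x clear] — {drawer_front, side_panel}
3. back_panel@(0, 0, 1) — no placed neighbour ⇒ disconnected

Invalid at step 3 (disconnected)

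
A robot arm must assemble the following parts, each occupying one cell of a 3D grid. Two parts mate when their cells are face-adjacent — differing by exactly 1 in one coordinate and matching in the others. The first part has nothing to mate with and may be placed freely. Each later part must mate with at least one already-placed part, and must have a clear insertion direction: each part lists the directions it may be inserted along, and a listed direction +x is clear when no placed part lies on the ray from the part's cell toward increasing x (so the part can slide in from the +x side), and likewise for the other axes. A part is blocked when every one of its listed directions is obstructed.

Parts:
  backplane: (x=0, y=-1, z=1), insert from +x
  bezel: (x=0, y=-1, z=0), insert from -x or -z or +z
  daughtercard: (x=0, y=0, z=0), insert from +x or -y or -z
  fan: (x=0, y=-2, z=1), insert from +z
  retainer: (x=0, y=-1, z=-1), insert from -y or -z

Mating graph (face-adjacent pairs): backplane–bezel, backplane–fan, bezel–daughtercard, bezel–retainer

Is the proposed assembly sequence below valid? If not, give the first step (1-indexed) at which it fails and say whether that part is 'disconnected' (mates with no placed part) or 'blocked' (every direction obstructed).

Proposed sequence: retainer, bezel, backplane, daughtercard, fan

1. retainer@(0, -1, -1) [-y clear] — {retainer}
2. bezel@(0, -1, 0) [-x clear] — {bezel, retainer}
3. backplane@(0, -1, 1) [+x clear] — {backplane, bezel, retainer}
4. daughtercard@(0, 0, 0) [+x clear] — {backplane, bezel, daughtercard, retainer}
5. fan@(0, -2, 1) [+z clear] — {backplane, bezel, daughtercard, fan, retainer}

Valid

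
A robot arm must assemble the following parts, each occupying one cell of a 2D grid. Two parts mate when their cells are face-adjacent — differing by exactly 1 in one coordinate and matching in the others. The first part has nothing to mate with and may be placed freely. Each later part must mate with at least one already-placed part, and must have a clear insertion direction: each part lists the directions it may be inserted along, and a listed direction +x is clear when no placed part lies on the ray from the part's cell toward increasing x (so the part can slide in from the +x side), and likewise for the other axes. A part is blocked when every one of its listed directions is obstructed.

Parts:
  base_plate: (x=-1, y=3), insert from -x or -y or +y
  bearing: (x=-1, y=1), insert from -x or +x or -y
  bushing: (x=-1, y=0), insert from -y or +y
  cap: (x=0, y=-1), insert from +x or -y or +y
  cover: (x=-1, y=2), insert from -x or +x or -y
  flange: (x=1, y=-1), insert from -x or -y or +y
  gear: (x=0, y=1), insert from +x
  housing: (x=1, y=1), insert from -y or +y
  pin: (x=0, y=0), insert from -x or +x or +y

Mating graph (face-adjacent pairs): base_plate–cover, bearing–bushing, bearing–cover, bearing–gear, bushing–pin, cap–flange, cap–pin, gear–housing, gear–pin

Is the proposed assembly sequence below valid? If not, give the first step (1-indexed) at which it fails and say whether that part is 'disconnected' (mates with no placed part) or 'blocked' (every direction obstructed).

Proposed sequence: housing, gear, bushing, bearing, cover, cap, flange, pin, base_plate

Invalid at step 2 (blocked)

1. housing@(1, 1) [-y clear] — {housing}
2. gear@(0, 1) — +x all obstructed ⇒ blocked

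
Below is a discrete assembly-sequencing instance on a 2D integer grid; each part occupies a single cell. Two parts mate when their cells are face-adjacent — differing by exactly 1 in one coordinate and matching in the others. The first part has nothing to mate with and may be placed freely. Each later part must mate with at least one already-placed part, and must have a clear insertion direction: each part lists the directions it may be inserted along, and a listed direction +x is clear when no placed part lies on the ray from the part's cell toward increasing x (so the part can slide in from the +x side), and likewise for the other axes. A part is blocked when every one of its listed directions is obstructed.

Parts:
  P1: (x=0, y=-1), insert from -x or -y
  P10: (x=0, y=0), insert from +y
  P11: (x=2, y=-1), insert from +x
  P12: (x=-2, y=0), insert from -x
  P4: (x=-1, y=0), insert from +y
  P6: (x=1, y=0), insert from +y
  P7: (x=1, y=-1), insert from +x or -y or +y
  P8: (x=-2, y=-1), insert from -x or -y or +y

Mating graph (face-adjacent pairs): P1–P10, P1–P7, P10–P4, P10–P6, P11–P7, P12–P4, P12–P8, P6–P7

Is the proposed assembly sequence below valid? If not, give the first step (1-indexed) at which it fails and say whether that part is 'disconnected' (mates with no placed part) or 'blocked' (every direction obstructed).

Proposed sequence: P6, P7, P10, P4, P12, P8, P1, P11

Valid

1. P6@(1, 0) [+y clear] — {P6}
2. P7@(1, -1) [+x clear] — {P6, P7}
3. P10@(0, 0) [+y clear] — {P10, P6, P7}
4. P4@(-1, 0) [+y clear] — {P10, P4, P6, P7}
5. P12@(-2, 0) [-x clear] — {P10, P12, P4, P6, P7}
6. P8@(-2, -1) [-x clear] — {P10, P12, P4, P6, P7, P8}
7. P1@(0, -1) [-y clear] — {P1, P10, P12, P4, P6, P7, P8}
8. P11@(2, -1) [+x clear] — {P1, P10, P11, P12, P4, P6, P7, P8}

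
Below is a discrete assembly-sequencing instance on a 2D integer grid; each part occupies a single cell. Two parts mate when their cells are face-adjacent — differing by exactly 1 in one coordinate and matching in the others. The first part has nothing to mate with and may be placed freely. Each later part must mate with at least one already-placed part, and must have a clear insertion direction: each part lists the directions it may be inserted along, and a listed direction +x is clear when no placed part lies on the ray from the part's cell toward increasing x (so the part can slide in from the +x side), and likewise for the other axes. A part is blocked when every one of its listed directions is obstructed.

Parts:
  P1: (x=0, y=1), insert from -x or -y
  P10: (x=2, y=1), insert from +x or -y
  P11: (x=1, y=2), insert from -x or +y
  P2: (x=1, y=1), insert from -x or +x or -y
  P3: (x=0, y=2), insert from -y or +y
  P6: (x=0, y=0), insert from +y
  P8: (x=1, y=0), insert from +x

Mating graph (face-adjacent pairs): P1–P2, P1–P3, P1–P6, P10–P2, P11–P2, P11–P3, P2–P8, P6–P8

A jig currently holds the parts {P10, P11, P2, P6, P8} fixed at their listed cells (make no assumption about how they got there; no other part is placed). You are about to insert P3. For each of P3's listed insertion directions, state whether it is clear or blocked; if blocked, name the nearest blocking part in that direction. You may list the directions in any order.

+y: clear; -y: blocked by P6

-y: nearest on ray is P6@(0, 0) ⇒ blocked
+y: ray from P3(0, 2) has no placed part ⇒ clear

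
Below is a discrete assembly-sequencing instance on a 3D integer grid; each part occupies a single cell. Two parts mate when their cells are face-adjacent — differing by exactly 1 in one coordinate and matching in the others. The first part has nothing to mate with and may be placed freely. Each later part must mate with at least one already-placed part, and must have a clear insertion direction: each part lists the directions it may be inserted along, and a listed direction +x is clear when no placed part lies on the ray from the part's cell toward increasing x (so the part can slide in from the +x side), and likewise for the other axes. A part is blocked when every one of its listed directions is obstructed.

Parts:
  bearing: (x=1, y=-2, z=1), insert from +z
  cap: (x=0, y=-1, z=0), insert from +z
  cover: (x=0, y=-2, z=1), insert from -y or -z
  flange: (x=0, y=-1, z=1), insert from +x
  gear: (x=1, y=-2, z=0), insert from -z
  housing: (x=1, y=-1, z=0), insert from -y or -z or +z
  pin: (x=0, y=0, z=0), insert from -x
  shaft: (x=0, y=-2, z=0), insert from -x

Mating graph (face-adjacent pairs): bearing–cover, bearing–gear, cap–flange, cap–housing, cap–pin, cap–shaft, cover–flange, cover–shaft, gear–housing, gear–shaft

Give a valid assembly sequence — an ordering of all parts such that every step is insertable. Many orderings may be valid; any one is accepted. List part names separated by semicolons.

1. pin@(0, 0, 0) [-x clear] — {pin}
2. cap@(0, -1, 0) [+z clear] — {cap, pin}
3. flange@(0, -1, 1) [+x clear] — {cap, flange, pin}
4. cover@(0, -2, 1) [-y clear] — {cap, cover, flange, pin}
5. bearing@(1, -2, 1) [+z clear] — {bearing, cap, cover, flange, pin}
6. gear@(1, -2, 0) [-z clear] — {bearing, cap, cover, flange, gear, pin}
7. shaft@(0, -2, 0) [-x clear] — {bearing, cap, cover, flange, gear, pin, shaft}
8. housing@(1, -1, 0) [-z clear] — {bearing, cap, cover, flange, gear, housing, pin, shaft}

pin; cap; flange; cover; bearing; gear; shaft; housing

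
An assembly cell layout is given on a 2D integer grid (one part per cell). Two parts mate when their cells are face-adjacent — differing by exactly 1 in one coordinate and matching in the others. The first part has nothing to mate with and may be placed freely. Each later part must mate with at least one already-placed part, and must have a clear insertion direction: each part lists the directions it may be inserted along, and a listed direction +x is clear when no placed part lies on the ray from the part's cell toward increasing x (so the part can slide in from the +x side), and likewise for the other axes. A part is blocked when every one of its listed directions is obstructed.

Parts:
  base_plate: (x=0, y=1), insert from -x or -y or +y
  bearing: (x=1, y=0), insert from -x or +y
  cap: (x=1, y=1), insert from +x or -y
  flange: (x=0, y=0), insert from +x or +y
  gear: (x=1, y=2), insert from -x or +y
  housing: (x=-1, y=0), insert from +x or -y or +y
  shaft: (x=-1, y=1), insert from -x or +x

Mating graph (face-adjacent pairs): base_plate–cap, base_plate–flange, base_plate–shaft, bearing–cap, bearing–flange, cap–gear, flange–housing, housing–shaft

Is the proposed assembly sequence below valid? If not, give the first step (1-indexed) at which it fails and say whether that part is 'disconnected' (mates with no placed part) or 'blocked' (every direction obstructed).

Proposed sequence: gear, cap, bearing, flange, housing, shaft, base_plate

Valid

1. gear@(1, 2) [-x clear] — {gear}
2. cap@(1, 1) [+x clear] — {cap, gear}
3. bearing@(1, 0) [-x clear] — {bearing, cap, gear}
4. flange@(0, 0) [+y clear] — {bearing, cap, flange, gear}
5. housing@(-1, 0) [-y clear] — {bearing, cap, flange, gear, housing}
6. shaft@(-1, 1) [-x clear] — {bearing, cap, flange, gear, housing, shaft}
7. base_plate@(0, 1) [+y clear] — {base_plate, bearing, cap, flange, gear, housing, shaft}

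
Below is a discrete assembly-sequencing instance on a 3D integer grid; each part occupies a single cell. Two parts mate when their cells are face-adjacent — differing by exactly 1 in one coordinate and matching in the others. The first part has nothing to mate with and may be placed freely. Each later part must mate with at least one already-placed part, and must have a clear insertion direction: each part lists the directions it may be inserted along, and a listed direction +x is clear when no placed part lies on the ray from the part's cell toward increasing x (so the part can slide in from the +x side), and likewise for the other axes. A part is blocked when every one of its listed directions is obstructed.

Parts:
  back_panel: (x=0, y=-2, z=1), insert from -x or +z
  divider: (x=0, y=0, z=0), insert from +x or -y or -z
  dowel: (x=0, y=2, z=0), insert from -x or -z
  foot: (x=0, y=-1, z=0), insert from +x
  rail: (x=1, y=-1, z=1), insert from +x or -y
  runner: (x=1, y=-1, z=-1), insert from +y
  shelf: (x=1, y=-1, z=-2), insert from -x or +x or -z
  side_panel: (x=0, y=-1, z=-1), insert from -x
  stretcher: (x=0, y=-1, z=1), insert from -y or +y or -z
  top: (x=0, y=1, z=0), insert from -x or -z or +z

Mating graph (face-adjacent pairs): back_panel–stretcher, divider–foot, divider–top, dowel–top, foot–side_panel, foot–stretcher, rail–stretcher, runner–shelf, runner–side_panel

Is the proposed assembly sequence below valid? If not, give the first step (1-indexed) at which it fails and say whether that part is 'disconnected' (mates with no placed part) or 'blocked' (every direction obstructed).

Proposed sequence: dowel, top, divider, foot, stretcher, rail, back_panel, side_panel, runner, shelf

1. dowel@(0, 2, 0) [-x clear] — {dowel}
2. top@(0, 1, 0) [-x clear] — {dowel, top}
3. divider@(0, 0, 0) [+x clear] — {divider, dowel, top}
4. foot@(0, -1, 0) [+x clear] — {divider, dowel, foot, top}
5. stretcher@(0, -1, 1) [-y clear] — {divider, dowel, foot, stretcher, top}
6. rail@(1, -1, 1) [+x clear] — {divider, dowel, foot, rail, stretcher, top}
7. back_panel@(0, -2, 1) [-x clear] — {back_panel, divider, dowel, foot, rail, stretcher, top}
8. side_panel@(0, -1, -1) [-x clear] — {back_panel, divider, dowel, foot, rail, side_panel, stretcher, top}
9. runner@(1, -1, -1) [+y clear] — {back_panel, divider, dowel, foot, rail, runner, side_panel, stretcher, top}
10. shelf@(1, -1, -2) [-x clear] — {back_panel, divider, dowel, foot, rail, runner, shelf, side_panel, stretcher, top}

Valid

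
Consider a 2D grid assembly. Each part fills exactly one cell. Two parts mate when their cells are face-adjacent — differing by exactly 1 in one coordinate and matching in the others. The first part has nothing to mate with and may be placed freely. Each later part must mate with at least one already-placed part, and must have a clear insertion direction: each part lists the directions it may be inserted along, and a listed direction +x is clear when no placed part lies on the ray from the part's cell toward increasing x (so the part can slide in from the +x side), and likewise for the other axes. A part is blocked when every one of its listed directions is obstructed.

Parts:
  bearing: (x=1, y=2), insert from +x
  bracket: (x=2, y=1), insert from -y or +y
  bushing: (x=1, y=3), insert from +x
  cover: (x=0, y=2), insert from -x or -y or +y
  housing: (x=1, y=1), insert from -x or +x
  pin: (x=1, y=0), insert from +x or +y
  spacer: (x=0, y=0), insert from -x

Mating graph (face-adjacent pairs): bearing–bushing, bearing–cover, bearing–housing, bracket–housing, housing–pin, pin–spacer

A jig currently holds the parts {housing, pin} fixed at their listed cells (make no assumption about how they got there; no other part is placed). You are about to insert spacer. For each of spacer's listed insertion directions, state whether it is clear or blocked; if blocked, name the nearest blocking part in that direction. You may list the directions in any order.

-x: clear

-x: ray from spacer(0, 0) has no placed part ⇒ clear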